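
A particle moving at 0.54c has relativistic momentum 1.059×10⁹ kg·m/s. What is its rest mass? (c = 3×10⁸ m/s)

γ = 1/√(1 - 0.54²) = 1.1881
v = 0.54 × 3×10⁸ = 1.620×10⁸ m/s
m = p/(γv) = 1.059×10⁹/(1.1881 × 1.620×10⁸) = 5.502 kg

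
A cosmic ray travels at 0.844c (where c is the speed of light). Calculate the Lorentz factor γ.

v/c = 0.844, so (v/c)² = 0.712336
1 - (v/c)² = 0.287664
γ = 1/√(0.287664) = 1.864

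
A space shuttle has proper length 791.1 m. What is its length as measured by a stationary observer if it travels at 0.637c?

Proper length L₀ = 791.1 m
γ = 1/√(1 - 0.637²) = 1.29725
L = L₀/γ = 791.1/1.29725 = 609.8 m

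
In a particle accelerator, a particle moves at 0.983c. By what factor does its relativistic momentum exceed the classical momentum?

p_rel = γmv, p_class = mv
Ratio = γ = 1/√(1 - 0.983²)
= 1/√(0.033711) = 5.446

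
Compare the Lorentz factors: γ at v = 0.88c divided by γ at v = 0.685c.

γ₁ = 1/√(1 - 0.88²) = 2.1054
γ₂ = 1/√(1 - 0.685²) = 1.3726
γ₁/γ₂ = 2.1054/1.3726 = 1.534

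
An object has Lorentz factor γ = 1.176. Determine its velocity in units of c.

From γ = 1/√(1 - v²/c²):
1/γ² = 1/1.176² = 0.7231
v²/c² = 1 - 0.7231 = 0.2769
v/c = √(0.2769) = 0.5262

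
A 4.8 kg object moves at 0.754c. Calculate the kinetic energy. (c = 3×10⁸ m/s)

γ = 1/√(1 - 0.754²) = 1.5224
γ - 1 = 0.5224
KE = (γ-1)mc² = 0.5224 × 4.8 × (3×10⁸)² = 2.257×10¹⁷ J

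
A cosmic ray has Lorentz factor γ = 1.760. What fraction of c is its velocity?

From γ = 1/√(1 - v²/c²):
1/γ² = 1/1.760² = 0.3228
v²/c² = 1 - 0.3228 = 0.6772
v/c = √(0.6772) = 0.8229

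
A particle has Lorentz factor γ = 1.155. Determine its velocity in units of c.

From γ = 1/√(1 - v²/c²):
1/γ² = 1/1.155² = 0.7496
v²/c² = 1 - 0.7496 = 0.2504
v/c = √(0.2504) = 0.5004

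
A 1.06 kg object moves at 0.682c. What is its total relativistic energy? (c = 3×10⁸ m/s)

γ = 1/√(1 - 0.682²) = 1.367
mc² = 1.06 × (3×10⁸)² = 9.540×10¹⁶ J
E = γmc² = 1.367 × 9.540×10¹⁶ = 1.304×10¹⁷ J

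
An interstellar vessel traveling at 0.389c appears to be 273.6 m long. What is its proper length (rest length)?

Contracted length L = 273.6 m
γ = 1/√(1 - 0.389²) = 1.0855
L₀ = γL = 1.0855 × 273.6 = 297.0 m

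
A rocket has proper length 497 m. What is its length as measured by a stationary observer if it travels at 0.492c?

Proper length L₀ = 497 m
γ = 1/√(1 - 0.492²) = 1.1486
L = L₀/γ = 497/1.1486 = 432.7 m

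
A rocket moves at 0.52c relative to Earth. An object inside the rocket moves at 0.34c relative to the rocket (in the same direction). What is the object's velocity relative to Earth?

u = (u' + v)/(1 + u'v/c²)
Numerator: 0.34 + 0.52 = 0.86
Denominator: 1 + 0.1768 = 1.1768
u = 0.86/1.1768 = 0.7308c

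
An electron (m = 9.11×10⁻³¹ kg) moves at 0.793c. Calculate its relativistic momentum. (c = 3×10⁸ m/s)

γ = 1/√(1 - 0.793²) = 1.6414
v = 0.793 × 3×10⁸ = 2.379×10⁸ m/s
p = γmv = 1.6414 × 9.11×10⁻³¹ × 2.379×10⁸ = 3.557×10⁻²² kg·m/s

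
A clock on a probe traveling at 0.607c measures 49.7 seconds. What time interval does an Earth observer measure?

Proper time Δt₀ = 49.7 seconds
γ = 1/√(1 - 0.607²) = 1.2583
Δt = γΔt₀ = 1.2583 × 49.7 = 62.54 seconds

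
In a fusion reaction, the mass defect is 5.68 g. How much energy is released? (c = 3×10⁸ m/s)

Convert mass defect: Δm = 5.68 g = 0.00568 kg
E = Δm·c² = 0.00568 × (3×10⁸)²
= 0.00568 × 9×10¹⁶ = 5.112×10¹⁴ J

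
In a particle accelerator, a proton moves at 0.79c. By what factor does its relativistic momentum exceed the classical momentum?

p_rel = γmv, p_class = mv
Ratio = γ = 1/√(1 - 0.79²)
= 1/√(0.3759) = 1.631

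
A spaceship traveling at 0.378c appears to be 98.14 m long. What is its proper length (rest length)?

Contracted length L = 98.14 m
γ = 1/√(1 - 0.378²) = 1.080
L₀ = γL = 1.080 × 98.14 = 106.0 m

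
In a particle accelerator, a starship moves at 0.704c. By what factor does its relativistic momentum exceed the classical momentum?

p_rel = γmv, p_class = mv
Ratio = γ = 1/√(1 - 0.704²)
= 1/√(0.504384) = 1.408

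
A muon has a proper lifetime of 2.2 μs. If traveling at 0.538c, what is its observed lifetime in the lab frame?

Proper lifetime τ₀ = 2.2 μs
γ = 1/√(1 - 0.538²) = 1.1863
τ = γτ₀ = 1.1863 × 2.2 μs = 2.610 μs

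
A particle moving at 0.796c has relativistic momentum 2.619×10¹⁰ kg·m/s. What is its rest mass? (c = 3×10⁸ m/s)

γ = 1/√(1 - 0.796²) = 1.6521
v = 0.796 × 3×10⁸ = 2.388×10⁸ m/s
m = p/(γv) = 2.619×10¹⁰/(1.6521 × 2.388×10⁸) = 66.38 kg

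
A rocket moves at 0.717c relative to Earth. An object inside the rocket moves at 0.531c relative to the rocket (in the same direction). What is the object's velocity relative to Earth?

u = (u' + v)/(1 + u'v/c²)
Numerator: 0.531 + 0.717 = 1.248
Denominator: 1 + 0.380727 = 1.380727
u = 1.248/1.380727 = 0.9039c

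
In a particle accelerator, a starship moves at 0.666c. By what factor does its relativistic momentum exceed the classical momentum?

p_rel = γmv, p_class = mv
Ratio = γ = 1/√(1 - 0.666²)
= 1/√(0.556444) = 1.341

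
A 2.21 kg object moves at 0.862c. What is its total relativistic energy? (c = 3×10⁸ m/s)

γ = 1/√(1 - 0.862²) = 1.973
mc² = 2.21 × (3×10⁸)² = 1.989×10¹⁷ J
E = γmc² = 1.973 × 1.989×10¹⁷ = 3.924×10¹⁷ J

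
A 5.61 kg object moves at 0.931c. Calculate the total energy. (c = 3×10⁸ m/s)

γ = 1/√(1 - 0.931²) = 2.740
mc² = 5.61 × (3×10⁸)² = 5.049×10¹⁷ J
E = γmc² = 2.740 × 5.049×10¹⁷ = 1.383×10¹⁸ J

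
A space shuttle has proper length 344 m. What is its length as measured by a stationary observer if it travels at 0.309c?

Proper length L₀ = 344 m
γ = 1/√(1 - 0.309²) = 1.0515
L = L₀/γ = 344/1.0515 = 327.2 m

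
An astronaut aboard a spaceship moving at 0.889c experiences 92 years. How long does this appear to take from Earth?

Proper time Δt₀ = 92 years
γ = 1/√(1 - 0.889²) = 2.184
Δt = γΔt₀ = 2.184 × 92 = 200.9 years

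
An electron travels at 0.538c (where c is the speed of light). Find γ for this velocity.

v/c = 0.538, so (v/c)² = 0.289444
1 - (v/c)² = 0.710556
γ = 1/√(0.710556) = 1.186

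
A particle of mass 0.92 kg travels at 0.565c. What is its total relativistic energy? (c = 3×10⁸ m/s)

γ = 1/√(1 - 0.565²) = 1.212
mc² = 0.92 × (3×10⁸)² = 8.280×10¹⁶ J
E = γmc² = 1.212 × 8.280×10¹⁶ = 1.004×10¹⁷ J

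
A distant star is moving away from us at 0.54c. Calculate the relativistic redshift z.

β = 0.54
(1+β)/(1-β) = 1.54/0.46 = 3.3478
√(3.3478) = 1.8297
z = 1.8297 - 1 = 0.8297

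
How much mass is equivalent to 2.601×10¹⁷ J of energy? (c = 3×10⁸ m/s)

From E = mc², we get m = E/c²
c² = (3×10⁸)² = 9×10¹⁶ m²/s²
m = 2.601×10¹⁷ / 9×10¹⁶ = 2.890 kg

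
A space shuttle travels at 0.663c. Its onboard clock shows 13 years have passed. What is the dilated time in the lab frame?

Proper time Δt₀ = 13 years
γ = 1/√(1 - 0.663²) = 1.336
Δt = γΔt₀ = 1.336 × 13 = 17.37 years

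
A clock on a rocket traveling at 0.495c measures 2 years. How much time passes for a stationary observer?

Proper time Δt₀ = 2 years
γ = 1/√(1 - 0.495²) = 1.151
Δt = γΔt₀ = 1.151 × 2 = 2.302 years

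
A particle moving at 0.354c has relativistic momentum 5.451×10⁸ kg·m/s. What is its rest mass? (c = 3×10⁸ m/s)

γ = 1/√(1 - 0.354²) = 1.06924
v = 0.354 × 3×10⁸ = 1.062×10⁸ m/s
m = p/(γv) = 5.451×10⁸/(1.06924 × 1.062×10⁸) = 4.800 kg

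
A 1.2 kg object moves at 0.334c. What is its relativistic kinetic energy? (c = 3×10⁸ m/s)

γ = 1/√(1 - 0.334²) = 1.06093
γ - 1 = 0.06093
KE = (γ-1)mc² = 0.06093 × 1.2 × (3×10⁸)² = 6.580×10¹⁵ J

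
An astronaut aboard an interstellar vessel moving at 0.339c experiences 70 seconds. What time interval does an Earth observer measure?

Proper time Δt₀ = 70 seconds
γ = 1/√(1 - 0.339²) = 1.063
Δt = γΔt₀ = 1.063 × 70 = 74.41 seconds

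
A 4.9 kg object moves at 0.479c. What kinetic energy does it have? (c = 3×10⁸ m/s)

γ = 1/√(1 - 0.479²) = 1.13919
γ - 1 = 0.13919
KE = (γ-1)mc² = 0.13919 × 4.9 × (3×10⁸)² = 6.138×10¹⁶ J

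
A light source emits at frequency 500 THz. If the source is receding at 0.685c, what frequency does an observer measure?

β = v/c = 0.685
(1-β)/(1+β) = 0.315/1.685 = 0.18694
Doppler factor = √(0.18694) = 0.4324
f_obs = 500 × 0.4324 = 216.2 THz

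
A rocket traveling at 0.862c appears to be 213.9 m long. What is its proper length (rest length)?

Contracted length L = 213.9 m
γ = 1/√(1 - 0.862²) = 1.973
L₀ = γL = 1.973 × 213.9 = 422.0 m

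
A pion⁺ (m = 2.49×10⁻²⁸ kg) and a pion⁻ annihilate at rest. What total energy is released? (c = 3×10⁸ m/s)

Both particles have the same rest mass, so total mass = 2m
E = 2m·c² = 2 × 2.49×10⁻²⁸ × (3×10⁸)²
= 2 × 2.49×10⁻²⁸ × 9×10¹⁶
= 4.482×10⁻¹¹ J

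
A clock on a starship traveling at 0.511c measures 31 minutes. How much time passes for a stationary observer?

Proper time Δt₀ = 31 minutes
γ = 1/√(1 - 0.511²) = 1.16336
Δt = γΔt₀ = 1.16336 × 31 = 36.06 minutes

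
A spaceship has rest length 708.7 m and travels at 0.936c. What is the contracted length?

Proper length L₀ = 708.7 m
γ = 1/√(1 - 0.936²) = 2.841
L = L₀/γ = 708.7/2.841 = 249.5 m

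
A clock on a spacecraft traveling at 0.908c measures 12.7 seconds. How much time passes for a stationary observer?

Proper time Δt₀ = 12.7 seconds
γ = 1/√(1 - 0.908²) = 2.387
Δt = γΔt₀ = 2.387 × 12.7 = 30.31 seconds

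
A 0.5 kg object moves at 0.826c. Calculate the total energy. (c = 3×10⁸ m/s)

γ = 1/√(1 - 0.826²) = 1.774
mc² = 0.5 × (3×10⁸)² = 4.500×10¹⁶ J
E = γmc² = 1.774 × 4.500×10¹⁶ = 7.983×10¹⁶ J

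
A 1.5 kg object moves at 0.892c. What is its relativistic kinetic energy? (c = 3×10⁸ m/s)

γ = 1/√(1 - 0.892²) = 2.212
γ - 1 = 1.212
KE = (γ-1)mc² = 1.212 × 1.5 × (3×10⁸)² = 1.636×10¹⁷ J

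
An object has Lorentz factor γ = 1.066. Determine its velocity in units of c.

From γ = 1/√(1 - v²/c²):
1/γ² = 1/1.066² = 0.8800
v²/c² = 1 - 0.8800 = 0.1200
v/c = √(0.1200) = 0.3464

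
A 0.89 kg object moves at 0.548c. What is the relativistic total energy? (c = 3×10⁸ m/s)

γ = 1/√(1 - 0.548²) = 1.1955
mc² = 0.89 × (3×10⁸)² = 8.010×10¹⁶ J
E = γmc² = 1.1955 × 8.010×10¹⁶ = 9.576×10¹⁶ J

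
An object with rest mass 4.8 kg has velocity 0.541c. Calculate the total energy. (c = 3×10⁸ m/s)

γ = 1/√(1 - 0.541²) = 1.18903
mc² = 4.8 × (3×10⁸)² = 4.320×10¹⁷ J
E = γmc² = 1.18903 × 4.320×10¹⁷ = 5.137×10¹⁷ J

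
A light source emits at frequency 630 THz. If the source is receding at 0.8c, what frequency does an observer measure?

β = v/c = 0.8
(1-β)/(1+β) = 0.2/1.8 = 0.1111
Doppler factor = √(0.1111) = 0.3333
f_obs = 630 × 0.3333 = 210.0 THz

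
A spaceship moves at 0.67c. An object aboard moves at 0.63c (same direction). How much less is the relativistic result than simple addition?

Classical: u' + v = 0.63 + 0.67 = 1.3c
Relativistic: u = (0.63 + 0.67)/(1 + 0.4221) = 1.3/1.4221 = 0.9141c
Difference: 1.3 - 0.9141 = 0.3859c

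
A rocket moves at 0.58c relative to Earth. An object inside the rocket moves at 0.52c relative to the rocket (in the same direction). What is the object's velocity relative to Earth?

u = (u' + v)/(1 + u'v/c²)
Numerator: 0.52 + 0.58 = 1.1
Denominator: 1 + 0.3016 = 1.3016
u = 1.1/1.3016 = 0.8451c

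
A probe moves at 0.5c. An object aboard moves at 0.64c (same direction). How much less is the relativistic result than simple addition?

Classical: u' + v = 0.64 + 0.5 = 1.14c
Relativistic: u = (0.64 + 0.5)/(1 + 0.32) = 1.14/1.32 = 0.8636c
Difference: 1.14 - 0.8636 = 0.2764c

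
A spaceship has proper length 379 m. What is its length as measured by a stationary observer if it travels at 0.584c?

Proper length L₀ = 379 m
γ = 1/√(1 - 0.584²) = 1.2319
L = L₀/γ = 379/1.2319 = 307.7 m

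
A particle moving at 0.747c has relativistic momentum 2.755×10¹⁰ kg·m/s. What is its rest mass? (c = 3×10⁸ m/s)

γ = 1/√(1 - 0.747²) = 1.5042
v = 0.747 × 3×10⁸ = 2.241×10⁸ m/s
m = p/(γv) = 2.755×10¹⁰/(1.5042 × 2.241×10⁸) = 81.73 kg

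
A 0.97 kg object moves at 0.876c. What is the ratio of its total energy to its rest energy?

E = γmc², E₀ = mc²
E/E₀ = γ = 1/√(1 - 0.876²) = 2.073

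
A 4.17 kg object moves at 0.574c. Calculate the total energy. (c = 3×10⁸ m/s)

γ = 1/√(1 - 0.574²) = 1.2212
mc² = 4.17 × (3×10⁸)² = 3.753×10¹⁷ J
E = γmc² = 1.2212 × 3.753×10¹⁷ = 4.583×10¹⁷ J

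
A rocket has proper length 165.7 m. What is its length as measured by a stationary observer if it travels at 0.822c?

Proper length L₀ = 165.7 m
γ = 1/√(1 - 0.822²) = 1.756
L = L₀/γ = 165.7/1.756 = 94.36 m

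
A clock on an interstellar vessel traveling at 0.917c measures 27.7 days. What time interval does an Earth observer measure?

Proper time Δt₀ = 27.7 days
γ = 1/√(1 - 0.917²) = 2.507
Δt = γΔt₀ = 2.507 × 27.7 = 69.44 days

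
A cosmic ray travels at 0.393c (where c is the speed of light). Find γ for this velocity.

v/c = 0.393, so (v/c)² = 0.154449
1 - (v/c)² = 0.845551
γ = 1/√(0.845551) = 1.088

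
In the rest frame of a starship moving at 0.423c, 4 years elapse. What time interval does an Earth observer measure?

Proper time Δt₀ = 4 years
γ = 1/√(1 - 0.423²) = 1.1036
Δt = γΔt₀ = 1.1036 × 4 = 4.414 years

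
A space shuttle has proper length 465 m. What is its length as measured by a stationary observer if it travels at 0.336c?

Proper length L₀ = 465 m
γ = 1/√(1 - 0.336²) = 1.0617
L = L₀/γ = 465/1.0617 = 438.0 m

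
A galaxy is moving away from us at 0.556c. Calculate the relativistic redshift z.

β = 0.556
(1+β)/(1-β) = 1.556/0.444 = 3.505
√(3.505) = 1.872
z = 1.872 - 1 = 0.8720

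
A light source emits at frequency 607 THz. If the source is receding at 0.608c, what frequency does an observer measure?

β = v/c = 0.608
(1-β)/(1+β) = 0.392/1.608 = 0.24378
Doppler factor = √(0.24378) = 0.4937
f_obs = 607 × 0.4937 = 299.7 THz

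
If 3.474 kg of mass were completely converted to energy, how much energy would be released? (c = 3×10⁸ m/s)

Using E = mc²:
c² = (3×10⁸)² = 9×10¹⁶ m²/s²
E = 3.474 × 9×10¹⁶ = 3.127×10¹⁷ J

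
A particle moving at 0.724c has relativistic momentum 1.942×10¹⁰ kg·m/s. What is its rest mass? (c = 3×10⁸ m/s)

γ = 1/√(1 - 0.724²) = 1.4497
v = 0.724 × 3×10⁸ = 2.172×10⁸ m/s
m = p/(γv) = 1.942×10¹⁰/(1.4497 × 2.172×10⁸) = 61.68 kg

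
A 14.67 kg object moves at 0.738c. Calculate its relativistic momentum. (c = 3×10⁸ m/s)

γ = 1/√(1 - 0.738²) = 1.482
v = 0.738 × 3×10⁸ = 2.214×10⁸ m/s
p = γmv = 1.482 × 14.67 × 2.214×10⁸ = 4.813×10⁹ kg·m/s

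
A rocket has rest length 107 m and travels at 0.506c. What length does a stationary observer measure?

Proper length L₀ = 107 m
γ = 1/√(1 - 0.506²) = 1.1594
L = L₀/γ = 107/1.1594 = 92.29 m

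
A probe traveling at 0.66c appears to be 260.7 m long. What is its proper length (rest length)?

Contracted length L = 260.7 m
γ = 1/√(1 - 0.66²) = 1.331
L₀ = γL = 1.331 × 260.7 = 347.0 m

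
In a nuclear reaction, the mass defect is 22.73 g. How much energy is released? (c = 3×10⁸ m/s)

Convert mass defect: Δm = 22.73 g = 0.02273 kg
E = Δm·c² = 0.02273 × (3×10⁸)²
= 0.02273 × 9×10¹⁶ = 2.046×10¹⁵ J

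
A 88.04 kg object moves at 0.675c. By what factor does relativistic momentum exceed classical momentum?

p_rel = γmv, p_class = mv
Ratio = γ = 1/√(1 - 0.675²) = 1.355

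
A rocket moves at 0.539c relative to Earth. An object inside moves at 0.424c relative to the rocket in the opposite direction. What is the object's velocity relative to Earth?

Object's velocity in rocket frame is u' = -0.424c
u = (u' + v)/(1 + u'v/c²) = (v - 0.424)/(1 - 0.424·v/c²)
Numerator: 0.539 - 0.424 = 0.115
Denominator: 1 - 0.228536 = 0.771464
u = 0.115/0.771464 = 0.1491c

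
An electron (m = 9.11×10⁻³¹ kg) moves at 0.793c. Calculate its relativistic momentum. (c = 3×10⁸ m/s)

γ = 1/√(1 - 0.793²) = 1.6414
v = 0.793 × 3×10⁸ = 2.379×10⁸ m/s
p = γmv = 1.6414 × 9.11×10⁻³¹ × 2.379×10⁸ = 3.557×10⁻²² kg·m/s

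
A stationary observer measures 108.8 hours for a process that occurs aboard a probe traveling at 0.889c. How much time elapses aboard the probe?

Dilated time Δt = 108.8 hours
γ = 1/√(1 - 0.889²) = 2.184
Δt₀ = Δt/γ = 108.8/2.184 = 49.82 hours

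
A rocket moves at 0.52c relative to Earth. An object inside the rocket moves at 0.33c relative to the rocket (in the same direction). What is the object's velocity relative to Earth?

u = (u' + v)/(1 + u'v/c²)
Numerator: 0.33 + 0.52 = 0.85
Denominator: 1 + 0.1716 = 1.1716
u = 0.85/1.1716 = 0.7255c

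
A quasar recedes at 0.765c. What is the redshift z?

β = 0.765
(1+β)/(1-β) = 1.765/0.235 = 7.511
√(7.511) = 2.741
z = 2.741 - 1 = 1.741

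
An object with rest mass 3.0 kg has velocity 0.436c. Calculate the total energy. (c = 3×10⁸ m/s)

γ = 1/√(1 - 0.436²) = 1.111
mc² = 3.0 × (3×10⁸)² = 2.700×10¹⁷ J
E = γmc² = 1.111 × 2.700×10¹⁷ = 3.000×10¹⁷ J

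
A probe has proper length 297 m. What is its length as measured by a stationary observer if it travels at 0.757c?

Proper length L₀ = 297 m
γ = 1/√(1 - 0.757²) = 1.530
L = L₀/γ = 297/1.530 = 194.1 m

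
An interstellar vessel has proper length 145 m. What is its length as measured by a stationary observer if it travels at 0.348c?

Proper length L₀ = 145 m
γ = 1/√(1 - 0.348²) = 1.067
L = L₀/γ = 145/1.067 = 135.9 m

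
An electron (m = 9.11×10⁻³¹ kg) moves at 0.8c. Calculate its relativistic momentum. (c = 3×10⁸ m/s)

γ = 1/√(1 - 0.8²) = 1.6667
v = 0.8 × 3×10⁸ = 2.400×10⁸ m/s
p = γmv = 1.6667 × 9.11×10⁻³¹ × 2.400×10⁸ = 3.644×10⁻²² kg·m/s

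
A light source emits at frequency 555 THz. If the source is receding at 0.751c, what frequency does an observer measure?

β = v/c = 0.751
(1-β)/(1+β) = 0.249/1.751 = 0.1422
Doppler factor = √(0.1422) = 0.3771
f_obs = 555 × 0.3771 = 209.3 THz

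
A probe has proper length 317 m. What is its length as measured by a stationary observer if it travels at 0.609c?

Proper length L₀ = 317 m
γ = 1/√(1 - 0.609²) = 1.261
L = L₀/γ = 317/1.261 = 251.4 m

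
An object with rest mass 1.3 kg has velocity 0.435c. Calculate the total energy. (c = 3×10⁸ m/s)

γ = 1/√(1 - 0.435²) = 1.1106
mc² = 1.3 × (3×10⁸)² = 1.170×10¹⁷ J
E = γmc² = 1.1106 × 1.170×10¹⁷ = 1.299×10¹⁷ J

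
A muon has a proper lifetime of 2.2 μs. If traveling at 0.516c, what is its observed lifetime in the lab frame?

Proper lifetime τ₀ = 2.2 μs
γ = 1/√(1 - 0.516²) = 1.1674
τ = γτ₀ = 1.1674 × 2.2 μs = 2.568 μs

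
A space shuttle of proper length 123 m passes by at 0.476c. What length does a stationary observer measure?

Proper length L₀ = 123 m
γ = 1/√(1 - 0.476²) = 1.137
L = L₀/γ = 123/1.137 = 108.2 m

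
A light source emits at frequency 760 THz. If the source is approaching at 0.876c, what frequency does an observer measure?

β = v/c = 0.876
(1+β)/(1-β) = 1.876/0.124 = 15.13
Doppler factor = √(15.13) = 3.890
f_obs = 760 × 3.890 = 2956 THz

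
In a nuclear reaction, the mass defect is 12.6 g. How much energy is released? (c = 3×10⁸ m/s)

Convert mass defect: Δm = 12.6 g = 0.0126 kg
E = Δm·c² = 0.0126 × (3×10⁸)²
= 0.0126 × 9×10¹⁶ = 1.134×10¹⁵ J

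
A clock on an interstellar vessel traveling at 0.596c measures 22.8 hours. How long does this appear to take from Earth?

Proper time Δt₀ = 22.8 hours
γ = 1/√(1 - 0.596²) = 1.245
Δt = γΔt₀ = 1.245 × 22.8 = 28.39 hours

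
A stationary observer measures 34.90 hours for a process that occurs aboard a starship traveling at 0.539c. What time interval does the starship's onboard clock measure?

Dilated time Δt = 34.90 hours
γ = 1/√(1 - 0.539²) = 1.187
Δt₀ = Δt/γ = 34.90/1.187 = 29.40 hours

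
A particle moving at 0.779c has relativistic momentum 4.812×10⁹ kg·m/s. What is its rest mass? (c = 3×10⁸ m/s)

γ = 1/√(1 - 0.779²) = 1.595
v = 0.779 × 3×10⁸ = 2.337×10⁸ m/s
m = p/(γv) = 4.812×10⁹/(1.595 × 2.337×10⁸) = 12.91 kg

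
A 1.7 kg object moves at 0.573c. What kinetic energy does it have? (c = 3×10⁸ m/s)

γ = 1/√(1 - 0.573²) = 1.2202
γ - 1 = 0.2202
KE = (γ-1)mc² = 0.2202 × 1.7 × (3×10⁸)² = 3.369×10¹⁶ J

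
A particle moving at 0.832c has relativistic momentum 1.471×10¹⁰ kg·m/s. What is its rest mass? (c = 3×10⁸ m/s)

γ = 1/√(1 - 0.832²) = 1.8025
v = 0.832 × 3×10⁸ = 2.496×10⁸ m/s
m = p/(γv) = 1.471×10¹⁰/(1.8025 × 2.496×10⁸) = 32.70 kg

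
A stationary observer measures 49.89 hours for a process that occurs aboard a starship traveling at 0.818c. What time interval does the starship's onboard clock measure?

Dilated time Δt = 49.89 hours
γ = 1/√(1 - 0.818²) = 1.7385
Δt₀ = Δt/γ = 49.89/1.7385 = 28.70 hours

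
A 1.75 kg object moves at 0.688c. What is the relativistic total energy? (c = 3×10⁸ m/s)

γ = 1/√(1 - 0.688²) = 1.378
mc² = 1.75 × (3×10⁸)² = 1.575×10¹⁷ J
E = γmc² = 1.378 × 1.575×10¹⁷ = 2.170×10¹⁷ J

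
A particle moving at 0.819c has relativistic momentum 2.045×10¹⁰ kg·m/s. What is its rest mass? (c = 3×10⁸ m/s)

γ = 1/√(1 - 0.819²) = 1.7428
v = 0.819 × 3×10⁸ = 2.457×10⁸ m/s
m = p/(γv) = 2.045×10¹⁰/(1.7428 × 2.457×10⁸) = 47.76 kg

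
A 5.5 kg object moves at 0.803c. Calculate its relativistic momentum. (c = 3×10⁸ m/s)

γ = 1/√(1 - 0.803²) = 1.678
v = 0.803 × 3×10⁸ = 2.409×10⁸ m/s
p = γmv = 1.678 × 5.5 × 2.409×10⁸ = 2.223×10⁹ kg·m/s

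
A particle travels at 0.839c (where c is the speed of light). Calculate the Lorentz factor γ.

v/c = 0.839, so (v/c)² = 0.703921
1 - (v/c)² = 0.296079
γ = 1/√(0.296079) = 1.838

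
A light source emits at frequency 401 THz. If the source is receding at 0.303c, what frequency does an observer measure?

β = v/c = 0.303
(1-β)/(1+β) = 0.697/1.303 = 0.5349
Doppler factor = √(0.5349) = 0.7314
f_obs = 401 × 0.7314 = 293.3 THz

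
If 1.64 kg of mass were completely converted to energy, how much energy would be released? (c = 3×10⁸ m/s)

Using E = mc²:
c² = (3×10⁸)² = 9×10¹⁶ m²/s²
E = 1.64 × 9×10¹⁶ = 1.476×10¹⁷ J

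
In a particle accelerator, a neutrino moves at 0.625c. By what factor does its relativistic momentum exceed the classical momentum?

p_rel = γmv, p_class = mv
Ratio = γ = 1/√(1 - 0.625²)
= 1/√(0.609375) = 1.281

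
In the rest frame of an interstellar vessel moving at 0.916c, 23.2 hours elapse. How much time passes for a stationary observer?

Proper time Δt₀ = 23.2 hours
γ = 1/√(1 - 0.916²) = 2.4927
Δt = γΔt₀ = 2.4927 × 23.2 = 57.83 hours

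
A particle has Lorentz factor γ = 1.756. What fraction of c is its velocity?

From γ = 1/√(1 - v²/c²):
1/γ² = 1/1.756² = 0.3243
v²/c² = 1 - 0.3243 = 0.6757
v/c = √(0.6757) = 0.8220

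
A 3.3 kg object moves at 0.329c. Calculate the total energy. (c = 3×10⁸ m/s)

γ = 1/√(1 - 0.329²) = 1.059
mc² = 3.3 × (3×10⁸)² = 2.970×10¹⁷ J
E = γmc² = 1.059 × 2.970×10¹⁷ = 3.145×10¹⁷ J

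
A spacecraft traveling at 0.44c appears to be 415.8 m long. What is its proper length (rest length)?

Contracted length L = 415.8 m
γ = 1/√(1 - 0.44²) = 1.1136
L₀ = γL = 1.1136 × 415.8 = 463.0 m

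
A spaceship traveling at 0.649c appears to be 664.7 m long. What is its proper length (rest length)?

Contracted length L = 664.7 m
γ = 1/√(1 - 0.649²) = 1.3144
L₀ = γL = 1.3144 × 664.7 = 873.7 m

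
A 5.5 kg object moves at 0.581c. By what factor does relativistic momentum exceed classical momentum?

p_rel = γmv, p_class = mv
Ratio = γ = 1/√(1 - 0.581²) = 1.229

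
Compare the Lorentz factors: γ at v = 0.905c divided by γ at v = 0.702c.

γ₁ = 1/√(1 - 0.905²) = 2.3507
γ₂ = 1/√(1 - 0.702²) = 1.4041
γ₁/γ₂ = 2.3507/1.4041 = 1.674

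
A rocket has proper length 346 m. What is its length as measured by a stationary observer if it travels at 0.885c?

Proper length L₀ = 346 m
γ = 1/√(1 - 0.885²) = 2.148
L = L₀/γ = 346/2.148 = 161.1 m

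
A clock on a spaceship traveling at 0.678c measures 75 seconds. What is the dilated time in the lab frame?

Proper time Δt₀ = 75 seconds
γ = 1/√(1 - 0.678²) = 1.360
Δt = γΔt₀ = 1.360 × 75 = 102.0 seconds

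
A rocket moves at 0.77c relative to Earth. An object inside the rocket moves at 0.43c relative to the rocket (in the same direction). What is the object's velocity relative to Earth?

u = (u' + v)/(1 + u'v/c²)
Numerator: 0.43 + 0.77 = 1.2
Denominator: 1 + 0.3311 = 1.3311
u = 1.2/1.3311 = 0.9015c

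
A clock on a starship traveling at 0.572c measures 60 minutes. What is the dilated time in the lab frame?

Proper time Δt₀ = 60 minutes
γ = 1/√(1 - 0.572²) = 1.2191
Δt = γΔt₀ = 1.2191 × 60 = 73.15 minutes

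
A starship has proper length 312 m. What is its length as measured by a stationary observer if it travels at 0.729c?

Proper length L₀ = 312 m
γ = 1/√(1 - 0.729²) = 1.461
L = L₀/γ = 312/1.461 = 213.6 m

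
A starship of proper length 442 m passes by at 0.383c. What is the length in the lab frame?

Proper length L₀ = 442 m
γ = 1/√(1 - 0.383²) = 1.0825
L = L₀/γ = 442/1.0825 = 408.3 m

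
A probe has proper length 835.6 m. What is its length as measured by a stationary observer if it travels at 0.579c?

Proper length L₀ = 835.6 m
γ = 1/√(1 - 0.579²) = 1.2265
L = L₀/γ = 835.6/1.2265 = 681.3 m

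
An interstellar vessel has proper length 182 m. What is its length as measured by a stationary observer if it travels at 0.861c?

Proper length L₀ = 182 m
γ = 1/√(1 - 0.861²) = 1.966
L = L₀/γ = 182/1.966 = 92.57 m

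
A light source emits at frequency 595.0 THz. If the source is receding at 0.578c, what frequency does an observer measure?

β = v/c = 0.578
(1-β)/(1+β) = 0.422/1.578 = 0.2674
Doppler factor = √(0.2674) = 0.5171
f_obs = 595.0 × 0.5171 = 307.7 THz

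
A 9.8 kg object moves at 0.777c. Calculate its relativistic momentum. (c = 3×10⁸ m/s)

γ = 1/√(1 - 0.777²) = 1.5886
v = 0.777 × 3×10⁸ = 2.331×10⁸ m/s
p = γmv = 1.5886 × 9.8 × 2.331×10⁸ = 3.629×10⁹ kg·m/s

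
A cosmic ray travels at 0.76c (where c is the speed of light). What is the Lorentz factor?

v/c = 0.76, so (v/c)² = 0.5776
1 - (v/c)² = 0.4224
γ = 1/√(0.4224) = 1.539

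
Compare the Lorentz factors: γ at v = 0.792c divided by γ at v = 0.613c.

γ₁ = 1/√(1 - 0.792²) = 1.638
γ₂ = 1/√(1 - 0.613²) = 1.266
γ₁/γ₂ = 1.638/1.266 = 1.294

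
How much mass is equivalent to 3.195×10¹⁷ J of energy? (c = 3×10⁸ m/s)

From E = mc², we get m = E/c²
c² = (3×10⁸)² = 9×10¹⁶ m²/s²
m = 3.195×10¹⁷ / 9×10¹⁶ = 3.550 kg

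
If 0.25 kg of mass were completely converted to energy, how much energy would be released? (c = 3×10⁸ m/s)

Using E = mc²:
c² = (3×10⁸)² = 9×10¹⁶ m²/s²
E = 0.25 × 9×10¹⁶ = 2.250×10¹⁶ J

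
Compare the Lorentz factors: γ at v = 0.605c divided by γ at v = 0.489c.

γ₁ = 1/√(1 - 0.605²) = 1.256
γ₂ = 1/√(1 - 0.489²) = 1.146
γ₁/γ₂ = 1.256/1.146 = 1.096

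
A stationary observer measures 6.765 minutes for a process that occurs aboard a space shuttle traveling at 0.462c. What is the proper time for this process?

Dilated time Δt = 6.765 minutes
γ = 1/√(1 - 0.462²) = 1.1275
Δt₀ = Δt/γ = 6.765/1.1275 = 6.000 minutes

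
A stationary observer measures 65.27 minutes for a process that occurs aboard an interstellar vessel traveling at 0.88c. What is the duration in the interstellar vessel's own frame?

Dilated time Δt = 65.27 minutes
γ = 1/√(1 - 0.88²) = 2.1054
Δt₀ = Δt/γ = 65.27/2.1054 = 31.00 minutes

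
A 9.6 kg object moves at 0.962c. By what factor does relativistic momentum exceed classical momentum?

p_rel = γmv, p_class = mv
Ratio = γ = 1/√(1 - 0.962²) = 3.662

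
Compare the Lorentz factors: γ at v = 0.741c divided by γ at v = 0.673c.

γ₁ = 1/√(1 - 0.741²) = 1.489
γ₂ = 1/√(1 - 0.673²) = 1.352
γ₁/γ₂ = 1.489/1.352 = 1.101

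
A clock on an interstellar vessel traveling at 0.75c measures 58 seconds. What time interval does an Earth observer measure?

Proper time Δt₀ = 58 seconds
γ = 1/√(1 - 0.75²) = 1.5119
Δt = γΔt₀ = 1.5119 × 58 = 87.69 seconds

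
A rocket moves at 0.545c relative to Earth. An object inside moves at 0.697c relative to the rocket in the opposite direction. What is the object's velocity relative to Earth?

Object's velocity in rocket frame is u' = -0.697c
u = (u' + v)/(1 + u'v/c²) = (v - 0.697)/(1 - 0.697·v/c²)
Numerator: 0.545 - 0.697 = -0.152
Denominator: 1 - 0.379865 = 0.620135
u = -0.152/0.620135 = -0.2451c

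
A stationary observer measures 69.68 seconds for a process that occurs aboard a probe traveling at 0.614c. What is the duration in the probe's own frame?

Dilated time Δt = 69.68 seconds
γ = 1/√(1 - 0.614²) = 1.267
Δt₀ = Δt/γ = 69.68/1.267 = 55.00 seconds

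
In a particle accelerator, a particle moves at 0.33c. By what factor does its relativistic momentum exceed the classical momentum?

p_rel = γmv, p_class = mv
Ratio = γ = 1/√(1 - 0.33²)
= 1/√(0.8911) = 1.059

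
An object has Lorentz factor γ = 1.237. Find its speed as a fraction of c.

From γ = 1/√(1 - v²/c²):
1/γ² = 1/1.237² = 0.6535
v²/c² = 1 - 0.6535 = 0.3465
v/c = √(0.3465) = 0.5886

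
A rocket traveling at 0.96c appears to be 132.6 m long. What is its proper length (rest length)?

Contracted length L = 132.6 m
γ = 1/√(1 - 0.96²) = 3.5714
L₀ = γL = 3.5714 × 132.6 = 473.6 m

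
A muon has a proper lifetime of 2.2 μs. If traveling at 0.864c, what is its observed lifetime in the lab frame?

Proper lifetime τ₀ = 2.2 μs
γ = 1/√(1 - 0.864²) = 1.986
τ = γτ₀ = 1.986 × 2.2 μs = 4.369 μs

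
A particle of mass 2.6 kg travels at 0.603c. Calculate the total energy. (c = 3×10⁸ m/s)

γ = 1/√(1 - 0.603²) = 1.2535
mc² = 2.6 × (3×10⁸)² = 2.340×10¹⁷ J
E = γmc² = 1.2535 × 2.340×10¹⁷ = 2.933×10¹⁷ J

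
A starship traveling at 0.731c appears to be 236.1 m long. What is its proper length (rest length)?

Contracted length L = 236.1 m
γ = 1/√(1 - 0.731²) = 1.4655
L₀ = γL = 1.4655 × 236.1 = 346.0 m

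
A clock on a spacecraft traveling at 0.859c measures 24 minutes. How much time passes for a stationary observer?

Proper time Δt₀ = 24 minutes
γ = 1/√(1 - 0.859²) = 1.9532
Δt = γΔt₀ = 1.9532 × 24 = 46.88 minutes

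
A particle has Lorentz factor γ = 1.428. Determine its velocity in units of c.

From γ = 1/√(1 - v²/c²):
1/γ² = 1/1.428² = 0.4904
v²/c² = 1 - 0.4904 = 0.5096
v/c = √(0.5096) = 0.7139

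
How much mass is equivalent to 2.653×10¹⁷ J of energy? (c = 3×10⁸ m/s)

From E = mc², we get m = E/c²
c² = (3×10⁸)² = 9×10¹⁶ m²/s²
m = 2.653×10¹⁷ / 9×10¹⁶ = 2.948 kg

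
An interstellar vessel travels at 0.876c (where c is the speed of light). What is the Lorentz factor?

v/c = 0.876, so (v/c)² = 0.767376
1 - (v/c)² = 0.232624
γ = 1/√(0.232624) = 2.073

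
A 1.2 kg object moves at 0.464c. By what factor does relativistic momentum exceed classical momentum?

p_rel = γmv, p_class = mv
Ratio = γ = 1/√(1 - 0.464²) = 1.129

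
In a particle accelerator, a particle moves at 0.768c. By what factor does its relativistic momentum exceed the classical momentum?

p_rel = γmv, p_class = mv
Ratio = γ = 1/√(1 - 0.768²)
= 1/√(0.410176) = 1.561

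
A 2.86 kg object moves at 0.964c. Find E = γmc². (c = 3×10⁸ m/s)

γ = 1/√(1 - 0.964²) = 3.7608
mc² = 2.86 × (3×10⁸)² = 2.574×10¹⁷ J
E = γmc² = 3.7608 × 2.574×10¹⁷ = 9.680×10¹⁷ J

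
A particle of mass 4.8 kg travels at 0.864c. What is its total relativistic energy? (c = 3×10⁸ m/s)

γ = 1/√(1 - 0.864²) = 1.986
mc² = 4.8 × (3×10⁸)² = 4.320×10¹⁷ J
E = γmc² = 1.986 × 4.320×10¹⁷ = 8.580×10¹⁷ J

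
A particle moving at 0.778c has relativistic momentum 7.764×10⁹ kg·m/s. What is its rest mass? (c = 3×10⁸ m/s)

γ = 1/√(1 - 0.778²) = 1.5917
v = 0.778 × 3×10⁸ = 2.334×10⁸ m/s
m = p/(γv) = 7.764×10⁹/(1.5917 × 2.334×10⁸) = 20.90 kg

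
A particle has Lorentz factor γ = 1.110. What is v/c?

From γ = 1/√(1 - v²/c²):
1/γ² = 1/1.110² = 0.81162
v²/c² = 1 - 0.81162 = 0.18838
v/c = √(0.18838) = 0.4340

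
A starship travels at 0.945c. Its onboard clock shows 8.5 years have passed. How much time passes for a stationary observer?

Proper time Δt₀ = 8.5 years
γ = 1/√(1 - 0.945²) = 3.0574
Δt = γΔt₀ = 3.0574 × 8.5 = 25.99 years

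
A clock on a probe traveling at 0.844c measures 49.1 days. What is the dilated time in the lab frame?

Proper time Δt₀ = 49.1 days
γ = 1/√(1 - 0.844²) = 1.8645
Δt = γΔt₀ = 1.8645 × 49.1 = 91.55 days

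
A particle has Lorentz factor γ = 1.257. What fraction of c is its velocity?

From γ = 1/√(1 - v²/c²):
1/γ² = 1/1.257² = 0.6329
v²/c² = 1 - 0.6329 = 0.3671
v/c = √(0.3671) = 0.6059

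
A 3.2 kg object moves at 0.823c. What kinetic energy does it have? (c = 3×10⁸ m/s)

γ = 1/√(1 - 0.823²) = 1.7604
γ - 1 = 0.7604
KE = (γ-1)mc² = 0.7604 × 3.2 × (3×10⁸)² = 2.190×10¹⁷ J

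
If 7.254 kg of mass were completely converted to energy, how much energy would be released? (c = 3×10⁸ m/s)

Using E = mc²:
c² = (3×10⁸)² = 9×10¹⁶ m²/s²
E = 7.254 × 9×10¹⁶ = 6.529×10¹⁷ J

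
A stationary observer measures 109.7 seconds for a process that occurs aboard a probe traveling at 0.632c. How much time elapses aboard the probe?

Dilated time Δt = 109.7 seconds
γ = 1/√(1 - 0.632²) = 1.2904
Δt₀ = Δt/γ = 109.7/1.2904 = 85.01 seconds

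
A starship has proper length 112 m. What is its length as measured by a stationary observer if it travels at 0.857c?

Proper length L₀ = 112 m
γ = 1/√(1 - 0.857²) = 1.94056
L = L₀/γ = 112/1.94056 = 57.72 m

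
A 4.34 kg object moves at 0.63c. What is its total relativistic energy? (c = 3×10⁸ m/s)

γ = 1/√(1 - 0.63²) = 1.2877
mc² = 4.34 × (3×10⁸)² = 3.906×10¹⁷ J
E = γmc² = 1.2877 × 3.906×10¹⁷ = 5.030×10¹⁷ J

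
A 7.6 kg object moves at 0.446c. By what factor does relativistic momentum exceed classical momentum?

p_rel = γmv, p_class = mv
Ratio = γ = 1/√(1 - 0.446²) = 1.117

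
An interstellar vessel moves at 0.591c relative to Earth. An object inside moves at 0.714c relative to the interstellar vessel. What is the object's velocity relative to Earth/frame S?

u = (u' + v)/(1 + u'v/c²)
Numerator: 0.714 + 0.591 = 1.305
Denominator: 1 + 0.421974 = 1.421974
u = 1.305/1.421974 = 0.9177c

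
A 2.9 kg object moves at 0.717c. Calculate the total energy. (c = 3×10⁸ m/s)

γ = 1/√(1 - 0.717²) = 1.4346
mc² = 2.9 × (3×10⁸)² = 2.610×10¹⁷ J
E = γmc² = 1.4346 × 2.610×10¹⁷ = 3.744×10¹⁷ J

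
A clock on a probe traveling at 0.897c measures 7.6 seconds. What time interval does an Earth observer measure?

Proper time Δt₀ = 7.6 seconds
γ = 1/√(1 - 0.897²) = 2.262
Δt = γΔt₀ = 2.262 × 7.6 = 17.19 seconds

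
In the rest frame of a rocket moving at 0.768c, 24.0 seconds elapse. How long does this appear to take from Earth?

Proper time Δt₀ = 24.0 seconds
γ = 1/√(1 - 0.768²) = 1.5614
Δt = γΔt₀ = 1.5614 × 24.0 = 37.47 seconds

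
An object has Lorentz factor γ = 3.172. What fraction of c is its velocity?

From γ = 1/√(1 - v²/c²):
1/γ² = 1/3.172² = 0.09939
v²/c² = 1 - 0.09939 = 0.9006
v/c = √(0.9006) = 0.9490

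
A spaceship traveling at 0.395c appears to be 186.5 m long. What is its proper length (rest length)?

Contracted length L = 186.5 m
γ = 1/√(1 - 0.395²) = 1.0885
L₀ = γL = 1.0885 × 186.5 = 203.0 m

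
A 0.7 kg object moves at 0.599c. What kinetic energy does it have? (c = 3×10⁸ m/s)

γ = 1/√(1 - 0.599²) = 1.24883
γ - 1 = 0.24883
KE = (γ-1)mc² = 0.24883 × 0.7 × (3×10⁸)² = 1.568×10¹⁶ J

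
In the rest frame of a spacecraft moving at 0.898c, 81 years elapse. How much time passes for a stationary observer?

Proper time Δt₀ = 81 years
γ = 1/√(1 - 0.898²) = 2.273
Δt = γΔt₀ = 2.273 × 81 = 184.1 years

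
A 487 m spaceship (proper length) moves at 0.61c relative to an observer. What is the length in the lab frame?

Proper length L₀ = 487 m
γ = 1/√(1 - 0.61²) = 1.262
L = L₀/γ = 487/1.262 = 385.9 m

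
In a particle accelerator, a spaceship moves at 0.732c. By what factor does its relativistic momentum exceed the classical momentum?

p_rel = γmv, p_class = mv
Ratio = γ = 1/√(1 - 0.732²)
= 1/√(0.464176) = 1.468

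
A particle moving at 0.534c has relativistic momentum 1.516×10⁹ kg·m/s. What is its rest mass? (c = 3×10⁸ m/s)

γ = 1/√(1 - 0.534²) = 1.1828
v = 0.534 × 3×10⁸ = 1.602×10⁸ m/s
m = p/(γv) = 1.516×10⁹/(1.1828 × 1.602×10⁸) = 8.001 kg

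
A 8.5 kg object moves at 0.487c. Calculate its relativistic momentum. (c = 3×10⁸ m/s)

γ = 1/√(1 - 0.487²) = 1.145
v = 0.487 × 3×10⁸ = 1.461×10⁸ m/s
p = γmv = 1.145 × 8.5 × 1.461×10⁸ = 1.422×10⁹ kg·m/s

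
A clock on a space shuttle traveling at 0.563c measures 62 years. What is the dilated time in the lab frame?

Proper time Δt₀ = 62 years
γ = 1/√(1 - 0.563²) = 1.210
Δt = γΔt₀ = 1.210 × 62 = 75.02 years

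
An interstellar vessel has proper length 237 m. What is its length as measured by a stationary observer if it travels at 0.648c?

Proper length L₀ = 237 m
γ = 1/√(1 - 0.648²) = 1.313
L = L₀/γ = 237/1.313 = 180.5 m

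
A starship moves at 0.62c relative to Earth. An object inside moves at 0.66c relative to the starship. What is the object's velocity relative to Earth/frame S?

u = (u' + v)/(1 + u'v/c²)
Numerator: 0.66 + 0.62 = 1.28
Denominator: 1 + 0.4092 = 1.4092
u = 1.28/1.4092 = 0.9083c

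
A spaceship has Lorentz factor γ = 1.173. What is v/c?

From γ = 1/√(1 - v²/c²):
1/γ² = 1/1.173² = 0.7268
v²/c² = 1 - 0.7268 = 0.2732
v/c = √(0.2732) = 0.5227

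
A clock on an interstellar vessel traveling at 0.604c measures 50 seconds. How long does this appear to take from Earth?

Proper time Δt₀ = 50 seconds
γ = 1/√(1 - 0.604²) = 1.2547
Δt = γΔt₀ = 1.2547 × 50 = 62.74 seconds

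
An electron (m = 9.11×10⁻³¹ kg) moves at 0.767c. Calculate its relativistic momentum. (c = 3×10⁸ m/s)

γ = 1/√(1 - 0.767²) = 1.5585
v = 0.767 × 3×10⁸ = 2.301×10⁸ m/s
p = γmv = 1.5585 × 9.11×10⁻³¹ × 2.301×10⁸ = 3.267×10⁻²² kg·m/s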